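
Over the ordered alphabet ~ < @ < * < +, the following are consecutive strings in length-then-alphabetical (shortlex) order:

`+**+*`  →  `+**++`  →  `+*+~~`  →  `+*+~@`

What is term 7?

+*+@~

Stepping forward 3 times from +*+~@: +*+~@ → +*+~* → +*+~+, then the target.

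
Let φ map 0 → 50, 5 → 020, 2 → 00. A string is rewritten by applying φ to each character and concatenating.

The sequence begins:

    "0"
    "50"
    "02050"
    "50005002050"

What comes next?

0205050500205050005002050

Rewriting each symbol of 50005002050: 5→020, 0→50, 0→50, 0→50, 5→020, 0→50, 0→50, 2→00, 0→50, 5→020, 0→50, which concatenates to 020 50 50 50 020 50 50 00 50 020 50.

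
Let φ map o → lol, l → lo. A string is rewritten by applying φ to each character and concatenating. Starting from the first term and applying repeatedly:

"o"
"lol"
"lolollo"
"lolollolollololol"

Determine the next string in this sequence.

φ(lolollolollololol) expands symbol-by-symbol to lo lol lo lol lo lo lol lo lol lo lo lol lo lol lo lol lo; joining the 17 pieces gives the next term.

lolollolollololollolollololollolollolollo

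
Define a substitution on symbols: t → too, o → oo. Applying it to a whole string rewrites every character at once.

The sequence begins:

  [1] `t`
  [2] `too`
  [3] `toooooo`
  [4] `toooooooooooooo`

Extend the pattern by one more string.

toooooooooooooooooooooooooooooo

φ(toooooooooooooo) expands symbol-by-symbol to too oo oo oo oo oo oo oo oo oo oo oo oo oo oo; joining the 15 pieces gives the next term.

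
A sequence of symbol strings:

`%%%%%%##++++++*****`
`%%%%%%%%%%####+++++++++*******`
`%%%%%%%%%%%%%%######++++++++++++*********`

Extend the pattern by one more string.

%%%%%%%%%%%%%%%%%%########+++++++++++++++***********

Term n consists of 4n-2 %'s, followed by 2n-2 #'s, followed by 3n +'s, followed by 2n+1 *'s, where the shown terms are n = 2, 3, 4.
Setting n = 5 gives 18, 8, 15, 11 characters in each block.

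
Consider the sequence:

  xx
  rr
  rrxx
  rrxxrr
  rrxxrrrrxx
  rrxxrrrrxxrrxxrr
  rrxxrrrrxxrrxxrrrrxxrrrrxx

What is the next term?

rrxxrrrrxxrrxxrrrrxxrrrrxxrrxxrrrrxxrrxxrr

Each term (from the third on) is the previous term followed by the one before it: term 3 = rr·xx = rrxx.
So term 8 is rrxxrrrrxxrrxxrrrrxxrrrrxx·rrxxrrrrxxrrxxrr.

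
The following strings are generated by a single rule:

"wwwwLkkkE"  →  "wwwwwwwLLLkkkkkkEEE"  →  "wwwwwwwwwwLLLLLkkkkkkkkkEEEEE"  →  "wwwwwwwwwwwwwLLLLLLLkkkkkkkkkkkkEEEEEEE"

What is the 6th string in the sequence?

wwwwwwwwwwwwwwwwwwwLLLLLLLLLLLkkkkkkkkkkkkkkkkkkEEEEEEEEEEE

Each string has the form w^{3n+1} L^{2n-1} k^{3n} E^{2n-1} (n = 1, 2, …).
Setting n = 6 gives 19, 11, 18, 11 characters in each block.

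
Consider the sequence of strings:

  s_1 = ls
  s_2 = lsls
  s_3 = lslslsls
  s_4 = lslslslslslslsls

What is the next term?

Each string is two copies of the previous one concatenated.
So the next term is two copies of lslslslslslslsls.

lslslslslslslslslslslslslslslsls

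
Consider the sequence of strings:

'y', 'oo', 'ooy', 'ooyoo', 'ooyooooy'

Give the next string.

This is a Fibonacci-style word recurrence s(k) = s(k−1)·s(k−2): e.g. oo·y = ooy.
The next term joins ooyooooy and ooyoo.

ooyooooyooyoo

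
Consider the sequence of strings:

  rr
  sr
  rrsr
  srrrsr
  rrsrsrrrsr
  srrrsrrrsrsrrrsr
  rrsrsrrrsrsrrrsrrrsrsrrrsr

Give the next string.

srrrsrrrsrsrrrsrrrsrsrrrsrsrrrsrrrsrsrrrsr

This is a Fibonacci-style word recurrence s(k) = s(k−2)·s(k−1): e.g. rr·sr = rrsr.
So term 8 is srrrsrrrsrsrrrsr·rrsrsrrrsrsrrrsrrrsrsrrrsr.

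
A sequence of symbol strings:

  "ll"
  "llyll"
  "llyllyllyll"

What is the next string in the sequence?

Every step duplicates the string with 'y' between the halves.
One more doubling of llyllyllyll gives the answer.

llyllyllyllyllyllyllyll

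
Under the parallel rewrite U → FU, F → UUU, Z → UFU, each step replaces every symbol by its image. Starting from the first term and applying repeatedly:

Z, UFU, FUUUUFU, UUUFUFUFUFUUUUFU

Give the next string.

Rewriting the 16 symbols of UUUFUFUFUFUUUUFU one by one yields FU FU FU UUU FU UUU FU UUU FU UUU FU FU FU FU UUU FU; concatenated:

FUFUFUUUUFUUUUFUUUUFUUUUFUFUFUFUUUUFU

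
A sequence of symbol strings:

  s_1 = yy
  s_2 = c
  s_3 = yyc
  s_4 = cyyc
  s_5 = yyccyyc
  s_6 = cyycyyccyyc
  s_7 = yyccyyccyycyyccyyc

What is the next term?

cyycyyccyycyyccyyccyycyyccyyc

This is a Fibonacci-style word recurrence s(k) = s(k−2)·s(k−1): e.g. yy·c = yyc.
So term 8 is cyycyyccyyc·yyccyyccyycyyccyyc.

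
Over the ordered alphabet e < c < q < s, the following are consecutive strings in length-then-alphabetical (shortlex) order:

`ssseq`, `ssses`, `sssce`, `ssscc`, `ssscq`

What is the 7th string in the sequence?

Continuing the enumeration 2 steps past ssscq: ssscq → ssscs → (answer).

sssqe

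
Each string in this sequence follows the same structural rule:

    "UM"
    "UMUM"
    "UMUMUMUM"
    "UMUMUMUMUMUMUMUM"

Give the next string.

Every step duplicates the string.
One more doubling of UMUMUMUMUMUMUMUM gives the answer.

UMUMUMUMUMUMUMUMUMUMUMUMUMUMUMUM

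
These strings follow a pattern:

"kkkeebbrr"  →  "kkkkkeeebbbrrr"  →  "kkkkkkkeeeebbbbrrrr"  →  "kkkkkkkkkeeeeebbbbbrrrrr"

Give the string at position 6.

Term n consists of 2n+1 k's, followed by n+1 e's, followed by n+1 b's, followed by n+1 r's (n = 1, 2, …).
For term 6, n = 6, so the run lengths are 13, 7, 7, 7.

kkkkkkkkkkkkkeeeeeeebbbbbbbrrrrrrr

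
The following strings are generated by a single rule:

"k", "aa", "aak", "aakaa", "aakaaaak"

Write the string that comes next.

From term 3 onward, concatenate the last term with the second-to-last: aa·k = aak, aak·aa = aakaa, …
Continuing: aakaaaak · aakaa gives term 6.

aakaaaakaakaa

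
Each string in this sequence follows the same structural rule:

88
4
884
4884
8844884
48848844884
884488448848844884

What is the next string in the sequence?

48848844884884488448848844884

From term 3 onward, concatenate the second-to-last term with the last: 88·4 = 884, 4·884 = 4884, …
So term 8 is 48848844884·884488448848844884.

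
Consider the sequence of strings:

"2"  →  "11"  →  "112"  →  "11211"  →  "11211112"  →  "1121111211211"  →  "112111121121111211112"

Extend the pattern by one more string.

This is a Fibonacci-style word recurrence s(k) = s(k−1)·s(k−2): e.g. 11·2 = 112.
Continuing: 112111121121111211112 · 1121111211211 gives term 8.

1121111211211112111121121111211211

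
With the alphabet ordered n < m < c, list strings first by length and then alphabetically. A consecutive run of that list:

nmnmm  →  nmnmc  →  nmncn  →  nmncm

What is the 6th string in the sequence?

nmmnn

Stepping forward 2 times from nmncm: nmncm → nmncc, then the target.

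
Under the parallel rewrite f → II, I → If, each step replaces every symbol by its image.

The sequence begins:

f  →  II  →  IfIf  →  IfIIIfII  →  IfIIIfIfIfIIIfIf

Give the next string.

φ(IfIIIfIfIfIIIfIf) expands symbol-by-symbol to If II If If If II If II If II If If If II If II; joining the 16 pieces gives the next term.

IfIIIfIfIfIIIfIIIfIIIfIfIfIIIfII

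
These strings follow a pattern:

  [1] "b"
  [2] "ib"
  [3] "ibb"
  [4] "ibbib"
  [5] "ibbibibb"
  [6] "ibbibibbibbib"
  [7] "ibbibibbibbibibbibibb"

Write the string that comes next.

ibbibibbibbibibbibibbibbibibbibbib

From term 3 onward, concatenate the last term with the second-to-last: ib·b = ibb, ibb·ib = ibbib, …
So term 8 is ibbibibbibbibibbibibb·ibbibibbibbib.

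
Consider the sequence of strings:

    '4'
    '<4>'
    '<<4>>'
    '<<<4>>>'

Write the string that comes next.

Each term wraps the previous one in < on the left and > on the right.
Applying this once more to <<<4>>>:

<<<<4>>>>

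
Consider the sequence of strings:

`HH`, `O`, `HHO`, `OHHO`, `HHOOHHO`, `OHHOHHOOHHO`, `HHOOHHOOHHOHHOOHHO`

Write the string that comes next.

Each term (from the third on) is the two preceding terms concatenated in order: term 3 = HH·O = HHO.
The next term joins OHHOHHOOHHO and HHOOHHOOHHOHHOOHHO.

OHHOHHOOHHOHHOOHHOOHHOHHOOHHO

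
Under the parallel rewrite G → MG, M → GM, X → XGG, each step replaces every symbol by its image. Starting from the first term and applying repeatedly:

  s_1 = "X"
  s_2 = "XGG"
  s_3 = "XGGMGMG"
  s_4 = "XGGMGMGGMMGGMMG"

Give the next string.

XGGMGMGGMMGGMMGMGGMGMMGMGGMGMMG

Applying the rule to each of the 15 symbols of XGGMGMGGMMGGMMG gives the pieces XGG MG MG GM MG GM MG MG GM GM MG MG GM GM MG, which concatenate to the answer.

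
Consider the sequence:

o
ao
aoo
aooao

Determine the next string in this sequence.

aooaoaoo

This is a Fibonacci-style word recurrence s(k) = s(k−1)·s(k−2): e.g. ao·o = aoo.
Continuing: aooao · aoo gives term 5.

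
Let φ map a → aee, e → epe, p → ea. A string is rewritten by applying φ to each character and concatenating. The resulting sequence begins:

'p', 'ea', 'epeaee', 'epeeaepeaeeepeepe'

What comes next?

epeeaepeepeaeeepeeaepeaeeepeepeepeeaepeepeeaepe

Replace each of the 17 characters of epeeaepeaeeepeepe in place — epe ea epe epe aee epe ea epe aee epe epe epe ea epe epe ea epe — and concatenate.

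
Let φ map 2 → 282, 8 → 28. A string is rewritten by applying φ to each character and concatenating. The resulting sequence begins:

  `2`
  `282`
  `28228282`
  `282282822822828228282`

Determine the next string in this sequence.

2822828228228282282822822828228228282282822822828228282

Replace each of the 21 characters of 282282822822828228282 in place — 282 28 282 282 28 282 28 282 282 28 282 282 28 282 28 282 282 28 282 28 282 — and concatenate.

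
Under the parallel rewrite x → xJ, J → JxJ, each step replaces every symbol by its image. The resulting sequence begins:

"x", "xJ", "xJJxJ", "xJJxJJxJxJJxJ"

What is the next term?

Rewriting the 13 symbols of xJJxJJxJxJJxJ one by one yields xJ JxJ JxJ xJ JxJ JxJ xJ JxJ xJ JxJ JxJ xJ JxJ; concatenated:

xJJxJJxJxJJxJJxJxJJxJxJJxJJxJxJJxJ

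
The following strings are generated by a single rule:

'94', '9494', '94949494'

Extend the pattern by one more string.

s(k+1) = s(k)·s(k) — each term doubles the last.
So the next term is two copies of 94949494.

9494949494949494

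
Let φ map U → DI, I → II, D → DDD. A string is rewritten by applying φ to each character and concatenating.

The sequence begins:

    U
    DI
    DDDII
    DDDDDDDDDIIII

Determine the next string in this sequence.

Applying the rule to each of the 13 symbols of DDDDDDDDDIIII gives the pieces DDD DDD DDD DDD DDD DDD DDD DDD DDD II II II II, which concatenate to the answer.

DDDDDDDDDDDDDDDDDDDDDDDDDDDIIIIIIII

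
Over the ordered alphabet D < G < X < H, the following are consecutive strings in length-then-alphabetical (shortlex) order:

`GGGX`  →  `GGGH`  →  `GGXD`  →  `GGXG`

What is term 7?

GGHD

Stepping forward 3 times from GGXG: GGXG → GGXX → GGXH, then the target.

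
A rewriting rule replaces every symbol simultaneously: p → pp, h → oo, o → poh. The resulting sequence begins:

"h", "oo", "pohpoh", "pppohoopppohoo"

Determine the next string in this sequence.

Rewriting the 14 symbols of pppohoopppohoo one by one yields pp pp pp poh oo poh poh pp pp pp poh oo poh poh; concatenated:

pppppppohoopohpohpppppppohoopohpoh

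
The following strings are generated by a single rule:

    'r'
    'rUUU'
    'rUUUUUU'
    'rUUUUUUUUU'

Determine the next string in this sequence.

Every step adds UUU to the end: s(k+1) = s(k)·UUU.
Applying this once more to rUUUUUUUUU:

rUUUUUUUUUUUU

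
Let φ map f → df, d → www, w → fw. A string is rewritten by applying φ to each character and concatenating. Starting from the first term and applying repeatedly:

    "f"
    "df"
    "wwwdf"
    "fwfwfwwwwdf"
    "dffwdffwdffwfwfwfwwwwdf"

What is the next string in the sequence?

φ(dffwdffwdffwfwfwfwwwwdf) expands symbol-by-symbol to www df df fw www df df fw www df df fw df fw df fw df fw fw fw fw www df; joining the 23 pieces gives the next term.

wwwdfdffwwwwdfdffwwwwdfdffwdffwdffwdffwfwfwfwwwwdf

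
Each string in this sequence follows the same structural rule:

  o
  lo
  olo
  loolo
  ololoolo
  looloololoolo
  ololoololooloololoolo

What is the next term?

looloololooloololoololooloololoolo

From term 3 onward, concatenate the second-to-last term with the last: o·lo = olo, lo·olo = loolo, …
The next term joins looloololoolo and ololoololooloololoolo.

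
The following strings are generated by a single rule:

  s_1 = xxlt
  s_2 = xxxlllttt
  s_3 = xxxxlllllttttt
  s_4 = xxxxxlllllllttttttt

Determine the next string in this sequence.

xxxxxxlllllllllttttttttt

Term n consists of n+1 x's, followed by 2n-1 l's, followed by 2n-1 t's (n = 1, 2, …).
For the next term, n = 5, so the run lengths are 6, 9, 9.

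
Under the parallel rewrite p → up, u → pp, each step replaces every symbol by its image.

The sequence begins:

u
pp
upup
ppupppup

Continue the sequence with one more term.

upupppupupupppup

Apply φ to ppupppup symbol by symbol: p→up, p→up, u→pp, p→up, p→up, p→up, u→pp, p→up; joined: up up pp up up up pp up.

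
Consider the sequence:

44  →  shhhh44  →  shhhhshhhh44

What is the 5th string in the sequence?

Each term is the previous one with shhhh prepended.
From shhhhshhhh44, 2 further steps: shhhhshhhh44 → shhhhshhhhshhhh44 → (answer).

shhhhshhhhshhhhshhhh44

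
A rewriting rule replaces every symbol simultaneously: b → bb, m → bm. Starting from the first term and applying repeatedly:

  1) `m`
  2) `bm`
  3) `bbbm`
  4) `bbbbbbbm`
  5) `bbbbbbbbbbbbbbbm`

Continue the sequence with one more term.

bbbbbbbbbbbbbbbbbbbbbbbbbbbbbbbm

Replace each of the 16 characters of bbbbbbbbbbbbbbbm in place — bb bb bb bb bb bb bb bb bb bb bb bb bb bb bb bm — and concatenate.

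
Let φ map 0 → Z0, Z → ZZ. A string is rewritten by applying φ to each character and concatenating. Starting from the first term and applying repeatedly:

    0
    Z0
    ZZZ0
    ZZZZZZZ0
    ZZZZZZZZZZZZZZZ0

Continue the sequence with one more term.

ZZZZZZZZZZZZZZZZZZZZZZZZZZZZZZZ0

Applying the rule to each of the 16 symbols of ZZZZZZZZZZZZZZZ0 gives the pieces ZZ ZZ ZZ ZZ ZZ ZZ ZZ ZZ ZZ ZZ ZZ ZZ ZZ ZZ ZZ Z0, which concatenate to the answer.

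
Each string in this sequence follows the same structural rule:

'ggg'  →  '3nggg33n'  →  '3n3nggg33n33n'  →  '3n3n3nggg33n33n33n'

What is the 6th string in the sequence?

Each term wraps the previous one in 3n on the left and 33n on the right.
From 3n3n3nggg33n33n33n, 2 further steps: 3n3n3nggg33n33n33n → 3n3n3n3nggg33n33n33n33n → (answer).

3n3n3n3n3nggg33n33n33n33n33n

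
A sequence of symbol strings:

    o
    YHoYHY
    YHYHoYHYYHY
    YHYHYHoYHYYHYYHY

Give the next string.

Every step adds YH to the front and YHY to the end of the previous string.
Applying this once more to YHYHYHoYHYYHYYHY:

YHYHYHYHoYHYYHYYHYYHY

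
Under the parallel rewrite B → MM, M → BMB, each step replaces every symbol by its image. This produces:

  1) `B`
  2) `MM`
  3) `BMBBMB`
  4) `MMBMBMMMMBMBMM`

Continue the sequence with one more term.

Applying the rule to each of the 14 symbols of MMBMBMMMMBMBMM gives the pieces BMB BMB MM BMB MM BMB BMB BMB BMB MM BMB MM BMB BMB, which concatenate to the answer.

BMBBMBMMBMBMMBMBBMBBMBBMBMMBMBMMBMBBMB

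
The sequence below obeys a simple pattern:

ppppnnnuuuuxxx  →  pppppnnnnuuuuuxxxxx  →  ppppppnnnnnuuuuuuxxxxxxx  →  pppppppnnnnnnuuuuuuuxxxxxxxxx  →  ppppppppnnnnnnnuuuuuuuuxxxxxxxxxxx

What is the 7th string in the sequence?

The n-th term is n+2 p's then n+1 n's then n+2 u's then 2n-1 x's, where the shown terms are n = 2, 3, 4, 5, 6.
Setting n = 8 gives 10, 9, 10, 15 characters in each block.

ppppppppppnnnnnnnnnuuuuuuuuuuxxxxxxxxxxxxxxx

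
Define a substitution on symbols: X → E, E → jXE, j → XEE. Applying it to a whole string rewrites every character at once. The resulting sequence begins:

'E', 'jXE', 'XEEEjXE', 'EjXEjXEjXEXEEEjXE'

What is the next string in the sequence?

jXEXEEEjXEXEEEjXEXEEEjXEEjXEjXEjXEXEEEjXE

Replace each of the 17 characters of EjXEjXEjXEXEEEjXE in place — jXE XEE E jXE XEE E jXE XEE E jXE E jXE jXE jXE XEE E jXE — and concatenate.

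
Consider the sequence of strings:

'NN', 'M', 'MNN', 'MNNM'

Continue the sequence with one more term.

MNNMMNN

This is a Fibonacci-style word recurrence s(k) = s(k−1)·s(k−2): e.g. M·NN = MNN.
The next term joins MNNM and MNN.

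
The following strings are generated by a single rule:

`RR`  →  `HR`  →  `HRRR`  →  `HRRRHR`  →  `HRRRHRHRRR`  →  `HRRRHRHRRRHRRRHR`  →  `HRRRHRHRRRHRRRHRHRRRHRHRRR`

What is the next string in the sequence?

HRRRHRHRRRHRRRHRHRRRHRHRRRHRRRHRHRRRHRRRHR

Each term (from the third on) is the previous term followed by the one before it: term 3 = HR·RR = HRRR.
The next term joins HRRRHRHRRRHRRRHRHRRRHRHRRR and HRRRHRHRRRHRRRHR.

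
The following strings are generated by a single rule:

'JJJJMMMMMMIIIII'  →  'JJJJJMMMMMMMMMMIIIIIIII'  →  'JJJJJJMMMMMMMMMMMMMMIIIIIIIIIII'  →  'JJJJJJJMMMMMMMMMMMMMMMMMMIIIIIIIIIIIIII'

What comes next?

JJJJJJJJMMMMMMMMMMMMMMMMMMMMMMIIIIIIIIIIIIIIIII

Each string has the form J^{n+2} M^{4n-2} I^{3n-1}, where the shown terms are n = 2, 3, 4, 5.
For the next term, n = 6, so the run lengths are 8, 22, 17.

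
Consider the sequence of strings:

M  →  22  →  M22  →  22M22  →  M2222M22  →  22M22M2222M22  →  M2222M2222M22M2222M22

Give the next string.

Each term (from the third on) is the two preceding terms concatenated in order: term 3 = M·22 = M22.
Continuing: 22M22M2222M22 · M2222M2222M22M2222M22 gives term 8.

22M22M2222M22M2222M2222M22M2222M22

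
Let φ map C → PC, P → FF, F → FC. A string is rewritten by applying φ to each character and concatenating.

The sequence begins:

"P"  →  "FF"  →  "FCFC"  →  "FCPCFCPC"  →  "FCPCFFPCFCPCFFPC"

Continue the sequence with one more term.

FCPCFFPCFCFCFFPCFCPCFFPCFCFCFFPC

Applying the rule to each of the 16 symbols of FCPCFFPCFCPCFFPC gives the pieces FC PC FF PC FC FC FF PC FC PC FF PC FC FC FF PC, which concatenate to the answer.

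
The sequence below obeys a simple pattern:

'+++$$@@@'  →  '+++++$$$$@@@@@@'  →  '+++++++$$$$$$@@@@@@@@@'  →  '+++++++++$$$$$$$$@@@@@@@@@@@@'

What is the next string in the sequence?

Each string has the form +^{2n+1} $^{2n} @^{3n} (n = 1, 2, …).
For the next term, n = 5, so the run lengths are 11, 10, 15.

+++++++++++$$$$$$$$$$@@@@@@@@@@@@@@@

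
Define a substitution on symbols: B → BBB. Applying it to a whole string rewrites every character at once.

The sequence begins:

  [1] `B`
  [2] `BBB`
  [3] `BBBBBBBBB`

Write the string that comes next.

Rewriting each symbol of BBBBBBBBB: B→BBB, B→BBB, B→BBB, B→BBB, B→BBB, B→BBB, B→BBB, B→BBB, B→BBB, which concatenates to BBB BBB BBB BBB BBB BBB BBB BBB BBB.

BBBBBBBBBBBBBBBBBBBBBBBBBBB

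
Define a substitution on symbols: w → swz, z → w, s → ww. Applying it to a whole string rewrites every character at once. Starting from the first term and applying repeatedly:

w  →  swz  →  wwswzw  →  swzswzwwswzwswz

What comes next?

φ(swzswzwwswzwswz) expands symbol-by-symbol to ww swz w ww swz w swz swz ww swz w swz ww swz w; joining the 15 pieces gives the next term.

wwswzwwwswzwswzswzwwswzwswzwwswzw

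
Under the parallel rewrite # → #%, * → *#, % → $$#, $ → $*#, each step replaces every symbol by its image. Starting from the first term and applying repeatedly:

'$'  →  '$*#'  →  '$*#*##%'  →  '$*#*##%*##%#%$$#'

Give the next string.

Replace each of the 16 characters of $*#*##%*##%#%$$# in place — $*# *# #% *# #% #% $$# *# #% #% $$# #% $$# $*# $*# #% — and concatenate.

$*#*##%*##%#%$$#*##%#%$$##%$$#$*#$*##%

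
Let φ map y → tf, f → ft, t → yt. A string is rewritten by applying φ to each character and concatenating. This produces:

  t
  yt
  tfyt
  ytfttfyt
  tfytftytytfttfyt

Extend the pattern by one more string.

Applying the rule to each of the 16 symbols of tfytftytytfttfyt gives the pieces yt ft tf yt ft yt tf yt tf yt ft yt yt ft tf yt, which concatenate to the answer.

ytfttfytftyttfyttfytftytytfttfyt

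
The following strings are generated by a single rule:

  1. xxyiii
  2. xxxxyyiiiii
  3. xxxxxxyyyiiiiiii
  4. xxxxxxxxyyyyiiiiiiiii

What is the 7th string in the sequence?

Reading off run lengths: x runs 2, 4, 6, 8; y runs 1, 2, 3, 4; i runs 3, 5, 7, 9 — each is linear in n (n = 1, 2, …).
For term 7, n = 7, so the run lengths are 14, 7, 15.

xxxxxxxxxxxxxxyyyyyyyiiiiiiiiiiiiiii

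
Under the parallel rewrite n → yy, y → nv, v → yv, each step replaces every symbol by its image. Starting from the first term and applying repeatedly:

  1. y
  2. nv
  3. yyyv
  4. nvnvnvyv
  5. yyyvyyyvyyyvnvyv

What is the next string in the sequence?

nvnvnvyvnvnvnvyvnvnvnvyvyyyvnvyv

Applying the rule to each of the 16 symbols of yyyvyyyvyyyvnvyv gives the pieces nv nv nv yv nv nv nv yv nv nv nv yv yy yv nv yv, which concatenate to the answer.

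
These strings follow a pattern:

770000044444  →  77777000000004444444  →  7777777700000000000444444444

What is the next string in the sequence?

777777777770000000000000044444444444

The n-th term is 3n-1 7's then 3n+2 0's then 2n+3 4's (n = 1, 2, …).
For the next term, n = 4, so the run lengths are 11, 14, 11.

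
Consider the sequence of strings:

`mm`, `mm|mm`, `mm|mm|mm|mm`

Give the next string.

Each string is two copies of the previous one joined by '|'.
So the next term is two copies of mm|mm|mm|mm with '|' between the halves.

mm|mm|mm|mm|mm|mm|mm|mm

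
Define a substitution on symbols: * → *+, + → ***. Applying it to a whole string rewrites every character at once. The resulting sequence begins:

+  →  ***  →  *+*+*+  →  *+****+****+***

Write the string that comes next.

Rewriting the 15 symbols of *+****+****+*** one by one yields *+ *** *+ *+ *+ *+ *** *+ *+ *+ *+ *** *+ *+ *+; concatenated:

*+****+*+*+*+****+*+*+*+****+*+*+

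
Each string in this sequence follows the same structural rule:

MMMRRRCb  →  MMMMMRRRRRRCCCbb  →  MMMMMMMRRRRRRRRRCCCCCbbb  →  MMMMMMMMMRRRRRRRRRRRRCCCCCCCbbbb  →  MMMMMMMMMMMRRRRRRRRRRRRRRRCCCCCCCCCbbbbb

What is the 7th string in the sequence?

MMMMMMMMMMMMMMMRRRRRRRRRRRRRRRRRRRRRCCCCCCCCCCCCCbbbbbbb

Reading off run lengths: M runs 3, 5, 7, 9, 11; R runs 3, 6, 9, 12, 15; C runs 1, 3, 5, 7, 9; b runs 1, 2, 3, 4, 5 — each is linear in n (n = 1, 2, …).
Setting n = 7 gives 15, 21, 13, 7 characters in each block.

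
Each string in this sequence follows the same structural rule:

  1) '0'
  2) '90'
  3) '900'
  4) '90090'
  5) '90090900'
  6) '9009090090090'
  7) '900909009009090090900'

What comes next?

9009090090090900909009009090090090

Each term (from the third on) is the previous term followed by the one before it: term 3 = 90·0 = 900.
The next term joins 900909009009090090900 and 9009090090090.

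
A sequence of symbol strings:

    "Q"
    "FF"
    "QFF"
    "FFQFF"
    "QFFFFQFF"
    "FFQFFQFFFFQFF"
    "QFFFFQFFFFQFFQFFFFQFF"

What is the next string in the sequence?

From term 3 onward, concatenate the second-to-last term with the last: Q·FF = QFF, FF·QFF = FFQFF, …
The next term joins FFQFFQFFFFQFF and QFFFFQFFFFQFFQFFFFQFF.

FFQFFQFFFFQFFQFFFFQFFFFQFFQFFFFQFF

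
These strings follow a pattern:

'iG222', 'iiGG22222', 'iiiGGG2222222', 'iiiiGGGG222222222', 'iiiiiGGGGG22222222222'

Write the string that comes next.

Each string has the form i^{n} G^{n} 2^{2n+1} (n = 1, 2, …).
For the next term, n = 6, so the run lengths are 6, 6, 13.

iiiiiiGGGGGG2222222222222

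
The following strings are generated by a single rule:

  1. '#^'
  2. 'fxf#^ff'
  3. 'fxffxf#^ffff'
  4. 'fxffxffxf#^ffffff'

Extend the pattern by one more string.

Every step adds fxf to the front and ff to the end of the previous string.
One more step from fxffxffxf#^ffffff gives the answer.

fxffxffxffxf#^ffffffff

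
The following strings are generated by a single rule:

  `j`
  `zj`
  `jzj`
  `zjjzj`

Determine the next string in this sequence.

jzjzjjzj

Each term (from the third on) is the two preceding terms concatenated in order: term 3 = j·zj = jzj.
So term 5 is jzj·zjjzj.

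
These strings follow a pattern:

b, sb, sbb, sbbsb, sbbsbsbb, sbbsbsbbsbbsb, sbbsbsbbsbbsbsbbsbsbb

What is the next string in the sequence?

This is a Fibonacci-style word recurrence s(k) = s(k−1)·s(k−2): e.g. sb·b = sbb.
Continuing: sbbsbsbbsbbsbsbbsbsbb · sbbsbsbbsbbsb gives term 8.

sbbsbsbbsbbsbsbbsbsbbsbbsbsbbsbbsb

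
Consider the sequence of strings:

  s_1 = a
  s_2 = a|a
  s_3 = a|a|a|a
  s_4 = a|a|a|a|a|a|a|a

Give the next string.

a|a|a|a|a|a|a|a|a|a|a|a|a|a|a|a

Each string is two copies of the previous one joined by '|'.
One more doubling of a|a|a|a|a|a|a|a gives the answer.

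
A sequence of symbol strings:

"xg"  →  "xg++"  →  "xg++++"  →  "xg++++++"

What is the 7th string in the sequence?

Every step adds ++ to the end: s(k+1) = s(k)·++.
From xg++++++, 3 further steps: xg++++++ → xg++++++++ → xg++++++++++ → (answer).

xg++++++++++++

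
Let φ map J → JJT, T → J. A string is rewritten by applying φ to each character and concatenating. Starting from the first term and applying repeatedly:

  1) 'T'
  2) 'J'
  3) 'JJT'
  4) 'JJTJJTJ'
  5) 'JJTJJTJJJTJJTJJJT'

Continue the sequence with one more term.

JJTJJTJJJTJJTJJJTJJTJJTJJJTJJTJJJTJJTJJTJ

φ(JJTJJTJJJTJJTJJJT) expands symbol-by-symbol to JJT JJT J JJT JJT J JJT JJT JJT J JJT JJT J JJT JJT JJT J; joining the 17 pieces gives the next term.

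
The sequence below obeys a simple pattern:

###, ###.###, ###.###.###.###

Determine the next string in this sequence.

Each string is two copies of the previous one joined by '.'.
So the next term is two copies of ###.###.###.### with '.' between the halves.

###.###.###.###.###.###.###.###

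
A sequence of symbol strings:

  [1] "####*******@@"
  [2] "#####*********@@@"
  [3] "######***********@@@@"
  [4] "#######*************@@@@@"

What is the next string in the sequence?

########***************@@@@@@

Reading off run lengths: # runs 4, 5, 6, 7; * runs 7, 9, 11, 13; @ runs 2, 3, 4, 5 — each is linear in n, where the shown terms are n = 3, 4, 5, 6.
For the next term, n = 7, so the run lengths are 8, 15, 6.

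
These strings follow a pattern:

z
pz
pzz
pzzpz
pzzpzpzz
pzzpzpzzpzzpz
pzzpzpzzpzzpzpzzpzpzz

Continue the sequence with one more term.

pzzpzpzzpzzpzpzzpzpzzpzzpzpzzpzzpz

Each term (from the third on) is the previous term followed by the one before it: term 3 = pz·z = pzz.
Continuing: pzzpzpzzpzzpzpzzpzpzz · pzzpzpzzpzzpz gives term 8.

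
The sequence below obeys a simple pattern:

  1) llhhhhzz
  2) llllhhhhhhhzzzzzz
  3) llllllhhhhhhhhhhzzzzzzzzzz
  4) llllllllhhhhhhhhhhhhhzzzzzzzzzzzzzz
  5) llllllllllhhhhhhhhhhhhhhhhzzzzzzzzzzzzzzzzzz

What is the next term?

llllllllllllhhhhhhhhhhhhhhhhhhhzzzzzzzzzzzzzzzzzzzzzz

Reading off run lengths: l runs 2, 4, 6, 8, 10; h runs 4, 7, 10, 13, 16; z runs 2, 6, 10, 14, 18 — each is linear in n (n = 1, 2, …).
At n = 6 the blocks have lengths 12, 19, 22.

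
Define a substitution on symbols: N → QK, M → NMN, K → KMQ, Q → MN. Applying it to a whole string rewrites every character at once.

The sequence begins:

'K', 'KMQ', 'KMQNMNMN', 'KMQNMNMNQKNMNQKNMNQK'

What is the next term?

KMQNMNMNQKNMNQKNMNQKMNKMQQKNMNQKMNKMQQKNMNQKMNKMQ

Applying the rule to each of the 20 symbols of KMQNMNMNQKNMNQKNMNQK gives the pieces KMQ NMN MN QK NMN QK NMN QK MN KMQ QK NMN QK MN KMQ QK NMN QK MN KMQ, which concatenate to the answer.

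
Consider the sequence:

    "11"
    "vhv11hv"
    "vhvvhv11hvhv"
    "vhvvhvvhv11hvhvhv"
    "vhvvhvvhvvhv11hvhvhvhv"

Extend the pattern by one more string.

vhvvhvvhvvhvvhv11hvhvhvhvhv

s(k+1) = vhv·s(k)·hv, so each term gains vhv as a prefix and hv as a suffix.
One more step from vhvvhvvhvvhv11hvhvhvhv gives the answer.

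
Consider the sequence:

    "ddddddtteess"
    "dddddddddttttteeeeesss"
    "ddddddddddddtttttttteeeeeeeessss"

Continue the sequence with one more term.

Reading off run lengths: d runs 6, 9, 12; t runs 2, 5, 8; e runs 2, 5, 8; s runs 2, 3, 4 — each is linear in n (n = 1, 2, …).
Setting n = 4 gives 15, 11, 11, 5 characters in each block.

dddddddddddddddttttttttttteeeeeeeeeeesssss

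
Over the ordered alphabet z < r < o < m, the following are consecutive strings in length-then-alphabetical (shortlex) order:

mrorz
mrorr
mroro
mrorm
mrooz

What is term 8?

mroom

Stepping forward 3 times from mrooz: mrooz → mroor → mrooo, then the target.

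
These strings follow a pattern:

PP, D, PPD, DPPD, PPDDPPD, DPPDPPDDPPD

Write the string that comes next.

Each term (from the third on) is the two preceding terms concatenated in order: term 3 = PP·D = PPD.
Continuing: PPDDPPD · DPPDPPDDPPD gives term 7.

PPDDPPDDPPDPPDDPPD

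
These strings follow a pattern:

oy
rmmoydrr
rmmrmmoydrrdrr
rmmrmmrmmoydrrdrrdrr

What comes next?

s(k+1) = rmm·s(k)·drr, so each term gains rmm as a prefix and drr as a suffix.
So the next term is rmm·rmmrmmrmmoydrrdrrdrr·drr.

rmmrmmrmmrmmoydrrdrrdrrdrr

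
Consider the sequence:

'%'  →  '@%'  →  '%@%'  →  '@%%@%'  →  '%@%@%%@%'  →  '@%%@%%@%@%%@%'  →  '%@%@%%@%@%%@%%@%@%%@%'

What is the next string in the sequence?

This is a Fibonacci-style word recurrence s(k) = s(k−2)·s(k−1): e.g. %·@% = %@%.
So term 8 is @%%@%%@%@%%@%·%@%@%%@%@%%@%%@%@%%@%.

@%%@%%@%@%%@%%@%@%%@%@%%@%%@%@%%@%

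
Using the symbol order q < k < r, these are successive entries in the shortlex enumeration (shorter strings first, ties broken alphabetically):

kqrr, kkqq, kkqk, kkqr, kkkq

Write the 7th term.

kkkr

Stepping forward 2 times from kkkq: kkkq → kkkk, then the target.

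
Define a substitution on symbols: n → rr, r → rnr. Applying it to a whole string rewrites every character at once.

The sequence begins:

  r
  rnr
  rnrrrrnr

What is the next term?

rnrrrrnrrnrrnrrnrrrrnr

Apply φ to rnrrrrnr symbol by symbol: r→rnr, n→rr, r→rnr, r→rnr, r→rnr, r→rnr, n→rr, r→rnr; joined: rnr rr rnr rnr rnr rnr rr rnr.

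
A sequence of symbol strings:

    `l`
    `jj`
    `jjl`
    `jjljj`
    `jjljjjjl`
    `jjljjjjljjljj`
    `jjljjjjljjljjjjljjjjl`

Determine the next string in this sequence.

From term 3 onward, concatenate the last term with the second-to-last: jj·l = jjl, jjl·jj = jjljj, …
The next term joins jjljjjjljjljjjjljjjjl and jjljjjjljjljj.

jjljjjjljjljjjjljjjjljjljjjjljjljj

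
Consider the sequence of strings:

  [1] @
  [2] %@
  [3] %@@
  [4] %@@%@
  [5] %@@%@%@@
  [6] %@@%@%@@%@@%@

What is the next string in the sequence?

Each term (from the third on) is the previous term followed by the one before it: term 3 = %@·@ = %@@.
So term 7 is %@@%@%@@%@@%@·%@@%@%@@.

%@@%@%@@%@@%@%@@%@%@@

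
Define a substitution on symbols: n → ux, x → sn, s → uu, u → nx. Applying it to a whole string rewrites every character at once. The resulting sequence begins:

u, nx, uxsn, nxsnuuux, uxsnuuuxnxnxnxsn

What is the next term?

Applying the rule to each of the 16 symbols of uxsnuuuxnxnxnxsn gives the pieces nx sn uu ux nx nx nx sn ux sn ux sn ux sn uu ux, which concatenate to the answer.

nxsnuuuxnxnxnxsnuxsnuxsnuxsnuuux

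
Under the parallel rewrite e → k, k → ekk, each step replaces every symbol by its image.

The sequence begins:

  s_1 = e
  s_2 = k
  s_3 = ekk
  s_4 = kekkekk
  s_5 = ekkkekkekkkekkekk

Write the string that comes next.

Replace each of the 17 characters of ekkkekkekkkekkekk in place — k ekk ekk ekk k ekk ekk k ekk ekk ekk k ekk ekk k ekk ekk — and concatenate.

kekkekkekkkekkekkkekkekkekkkekkekkkekkekk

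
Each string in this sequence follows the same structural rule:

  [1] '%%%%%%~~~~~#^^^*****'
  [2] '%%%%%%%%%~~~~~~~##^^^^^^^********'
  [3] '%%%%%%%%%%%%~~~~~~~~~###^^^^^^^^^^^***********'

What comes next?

Term n consists of 3n+3 %'s, followed by 2n+3 ~'s, followed by n #'s, followed by 4n-1 ^'s, followed by 3n+2 *'s (n = 1, 2, …).
At n = 4 the blocks have lengths 15, 11, 4, 15, 14.

%%%%%%%%%%%%%%%~~~~~~~~~~~####^^^^^^^^^^^^^^^**************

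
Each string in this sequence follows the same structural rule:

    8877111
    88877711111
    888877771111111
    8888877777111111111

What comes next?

88888877777711111111111

Each string has the form 8^{n} 7^{n} 1^{2n-1}, where the shown terms are n = 2, 3, 4, 5.
Setting n = 6 gives 6, 6, 11 characters in each block.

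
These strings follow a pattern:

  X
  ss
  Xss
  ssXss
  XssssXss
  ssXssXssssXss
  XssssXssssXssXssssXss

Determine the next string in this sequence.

From term 3 onward, concatenate the second-to-last term with the last: X·ss = Xss, ss·Xss = ssXss, …
Continuing: ssXssXssssXss · XssssXssssXssXssssXss gives term 8.

ssXssXssssXssXssssXssssXssXssssXss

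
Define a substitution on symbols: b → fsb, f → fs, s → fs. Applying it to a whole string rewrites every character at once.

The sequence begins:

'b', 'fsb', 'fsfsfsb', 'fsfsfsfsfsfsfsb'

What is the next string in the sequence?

Rewriting the 15 symbols of fsfsfsfsfsfsfsb one by one yields fs fs fs fs fs fs fs fs fs fs fs fs fs fs fsb; concatenated:

fsfsfsfsfsfsfsfsfsfsfsfsfsfsfsb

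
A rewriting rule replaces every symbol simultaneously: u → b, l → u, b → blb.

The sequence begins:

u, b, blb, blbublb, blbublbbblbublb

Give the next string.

Applying the rule to each of the 15 symbols of blbublbbblbublb gives the pieces blb u blb b blb u blb blb blb u blb b blb u blb, which concatenate to the answer.

blbublbbblbublbblbblbublbbblbublb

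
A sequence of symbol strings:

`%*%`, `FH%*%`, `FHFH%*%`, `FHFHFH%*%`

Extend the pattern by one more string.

Every step adds FH at the front: s(k+1) = FH·s(k).
One more step from FHFHFH%*% gives the answer.

FHFHFHFH%*%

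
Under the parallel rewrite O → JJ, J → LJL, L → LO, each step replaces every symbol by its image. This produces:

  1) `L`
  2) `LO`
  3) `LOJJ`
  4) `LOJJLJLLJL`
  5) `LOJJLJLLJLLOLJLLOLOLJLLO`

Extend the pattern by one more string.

Rewriting the 24 symbols of LOJJLJLLJLLOLJLLOLOLJLLO one by one yields LO JJ LJL LJL LO LJL LO LO LJL LO LO JJ LO LJL LO LO JJ LO JJ LO LJL LO LO JJ; concatenated:

LOJJLJLLJLLOLJLLOLOLJLLOLOJJLOLJLLOLOJJLOJJLOLJLLOLOJJ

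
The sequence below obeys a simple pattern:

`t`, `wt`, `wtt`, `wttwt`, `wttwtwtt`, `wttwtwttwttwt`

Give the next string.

wttwtwttwttwtwttwtwtt

Each term (from the third on) is the previous term followed by the one before it: term 3 = wt·t = wtt.
Continuing: wttwtwttwttwt · wttwtwtt gives term 7.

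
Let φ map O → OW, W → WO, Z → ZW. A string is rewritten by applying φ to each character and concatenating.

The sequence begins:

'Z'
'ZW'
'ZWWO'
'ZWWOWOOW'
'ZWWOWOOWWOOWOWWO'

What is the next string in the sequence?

Rewriting the 16 symbols of ZWWOWOOWWOOWOWWO one by one yields ZW WO WO OW WO OW OW WO WO OW OW WO OW WO WO OW; concatenated:

ZWWOWOOWWOOWOWWOWOOWOWWOOWWOWOOW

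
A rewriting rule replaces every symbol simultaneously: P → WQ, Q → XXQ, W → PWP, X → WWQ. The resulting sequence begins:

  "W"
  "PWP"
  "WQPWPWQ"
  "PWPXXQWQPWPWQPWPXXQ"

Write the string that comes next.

WQPWPWQWWQWWQXXQPWPXXQWQPWPWQPWPXXQWQPWPWQWWQWWQXXQ

φ(PWPXXQWQPWPWQPWPXXQ) expands symbol-by-symbol to WQ PWP WQ WWQ WWQ XXQ PWP XXQ WQ PWP WQ PWP XXQ WQ PWP WQ WWQ WWQ XXQ; joining the 19 pieces gives the next term.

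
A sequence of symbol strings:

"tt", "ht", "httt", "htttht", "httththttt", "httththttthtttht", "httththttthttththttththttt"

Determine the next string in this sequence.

Each term (from the third on) is the previous term followed by the one before it: term 3 = ht·tt = httt.
So term 8 is httththttthttththttththttt·httththttthtttht.

httththttthttththttththttthttththttthtttht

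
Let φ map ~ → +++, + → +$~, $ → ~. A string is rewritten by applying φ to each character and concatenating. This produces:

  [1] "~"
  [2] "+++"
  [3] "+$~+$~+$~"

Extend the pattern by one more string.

+$~~++++$~~++++$~~+++

Expanding +$~+$~+$~: +→+$~, $→~, ~→+++, +→+$~, $→~, ~→+++, +→+$~, $→~, ~→+++. Concatenated: +$~ ~ +++ +$~ ~ +++ +$~ ~ +++.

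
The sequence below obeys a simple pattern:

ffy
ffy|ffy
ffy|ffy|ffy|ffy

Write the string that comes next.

Each string is two copies of the previous one joined by '|'.
So the next term is two copies of ffy|ffy|ffy|ffy with '|' between the halves.

ffy|ffy|ffy|ffy|ffy|ffy|ffy|ffy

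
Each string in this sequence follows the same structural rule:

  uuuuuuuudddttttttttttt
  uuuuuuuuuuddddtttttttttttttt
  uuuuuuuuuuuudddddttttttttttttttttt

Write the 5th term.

Reading off run lengths: u runs 8, 10, 12; d runs 3, 4, 5; t runs 11, 14, 17 — each is linear in n, where the shown terms are n = 3, 4, 5.
Setting n = 7 gives 16, 7, 23 characters in each block.

uuuuuuuuuuuuuuuudddddddttttttttttttttttttttttt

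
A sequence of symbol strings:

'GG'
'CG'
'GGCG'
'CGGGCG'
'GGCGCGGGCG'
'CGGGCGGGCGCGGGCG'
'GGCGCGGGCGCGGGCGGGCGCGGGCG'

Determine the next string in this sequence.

CGGGCGGGCGCGGGCGGGCGCGGGCGCGGGCGGGCGCGGGCG

Each term (from the third on) is the two preceding terms concatenated in order: term 3 = GG·CG = GGCG.
The next term joins CGGGCGGGCGCGGGCG and GGCGCGGGCGCGGGCGGGCGCGGGCG.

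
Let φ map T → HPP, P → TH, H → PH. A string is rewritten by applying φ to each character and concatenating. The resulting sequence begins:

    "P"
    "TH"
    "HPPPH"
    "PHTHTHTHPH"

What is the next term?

Expanding PHTHTHTHPH: P→TH, H→PH, T→HPP, H→PH, T→HPP, H→PH, T→HPP, H→PH, P→TH, H→PH. Concatenated: TH PH HPP PH HPP PH HPP PH TH PH.

THPHHPPPHHPPPHHPPPHTHPH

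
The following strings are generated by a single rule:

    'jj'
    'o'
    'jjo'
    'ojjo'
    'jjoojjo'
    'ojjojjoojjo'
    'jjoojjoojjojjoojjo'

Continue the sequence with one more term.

ojjojjoojjojjoojjoojjojjoojjo

This is a Fibonacci-style word recurrence s(k) = s(k−2)·s(k−1): e.g. jj·o = jjo.
The next term joins ojjojjoojjo and jjoojjoojjojjoojjo.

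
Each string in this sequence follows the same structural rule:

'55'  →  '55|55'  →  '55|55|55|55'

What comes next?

s(k+1) = s(k)·|·s(k) — each term doubles the last with '|' between the halves.
Doubling 55|55|55|55 with '|' between the halves:

55|55|55|55|55|55|55|55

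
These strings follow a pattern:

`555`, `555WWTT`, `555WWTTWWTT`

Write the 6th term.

555WWTTWWTTWWTTWWTTWWTT

Every step adds WWTT to the end: s(k+1) = s(k)·WWTT.
From 555WWTTWWTT, 3 further steps: 555WWTTWWTT → 555WWTTWWTTWWTT → 555WWTTWWTTWWTTWWTT → (answer).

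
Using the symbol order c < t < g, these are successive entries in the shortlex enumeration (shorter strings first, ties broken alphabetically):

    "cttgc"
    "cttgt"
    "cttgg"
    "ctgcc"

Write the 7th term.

Continuing the enumeration 3 steps past ctgcc: ctgcc → ctgct → ctgcg → (answer).

ctgtc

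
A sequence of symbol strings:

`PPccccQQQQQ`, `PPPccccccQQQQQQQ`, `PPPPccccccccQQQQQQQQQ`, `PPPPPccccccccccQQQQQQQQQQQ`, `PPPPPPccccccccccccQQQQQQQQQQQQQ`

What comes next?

Each string has the form P^{n} c^{2n} Q^{2n+1}, where the shown terms are n = 2, 3, 4, 5, 6.
Setting n = 7 gives 7, 14, 15 characters in each block.

PPPPPPPccccccccccccccQQQQQQQQQQQQQQQ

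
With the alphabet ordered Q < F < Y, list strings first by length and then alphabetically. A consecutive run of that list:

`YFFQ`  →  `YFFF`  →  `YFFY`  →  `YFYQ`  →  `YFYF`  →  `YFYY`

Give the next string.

Find the rightmost character of YFYY below Y, bump it to the next letter, and reset everything to its right to Q.

YYQQ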